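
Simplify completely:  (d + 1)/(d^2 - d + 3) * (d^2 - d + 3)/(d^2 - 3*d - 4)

1/(d - 4)

Factor: d^2 - 3*d - 4 = (d - 4)*(d + 1)
Cancel the common factors (d^2 - d + 3), (d + 1).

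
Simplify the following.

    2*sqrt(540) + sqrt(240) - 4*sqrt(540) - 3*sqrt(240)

-20*sqrt(15)

2*sqrt(540) = 12*sqrt(15); sqrt(240) = 4*sqrt(15); 4*sqrt(540) = 24*sqrt(15); 3*sqrt(240) = 12*sqrt(15)
Combine: (12 + 4 - 24 - 12)·sqrt(15) = -20*sqrt(15)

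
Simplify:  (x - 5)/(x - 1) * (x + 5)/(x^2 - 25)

Factor: x^2 - 25 = (x + 5)*(x - 5)
Cancel the common factors (x + 5), (x - 5).

1/(x - 1)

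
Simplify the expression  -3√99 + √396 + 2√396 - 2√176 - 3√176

3√99 = 9*√11; √396 = 6*√11; 2√396 = 12*√11; 2√176 = 8*√11; 3√176 = 12*√11
Combine: (-9 + 6 + 12 - 8 - 12)·√11 = -11*√11

-11*√11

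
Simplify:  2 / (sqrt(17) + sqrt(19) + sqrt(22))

Group as (sqrt(17) + sqrt(22)) + sqrt(19); multiply by (sqrt(17) + sqrt(22)) - sqrt(19), then rationalise the remaining surd.

(-sqrt(7106) + 7*sqrt(22) + 10*sqrt(19) + 12*sqrt(17))/274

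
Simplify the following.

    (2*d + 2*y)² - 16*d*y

4*(d - y)²

Expanding gives 4*d² - 8*d*y + 4*y², a perfect square.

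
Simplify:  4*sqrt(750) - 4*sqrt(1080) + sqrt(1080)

4*sqrt(750) = 20*sqrt(30); 4*sqrt(1080) = 24*sqrt(30); sqrt(1080) = 6*sqrt(30)
Combine: (20 - 24 + 6)·sqrt(30) = 2*sqrt(30)

2*sqrt(30)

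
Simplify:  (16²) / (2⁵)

16² = 2^8; 2⁵ = 2^5
Combine exponents: 2^3

2^3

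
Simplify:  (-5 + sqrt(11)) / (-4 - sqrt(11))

(-9*sqrt(11) + 31)/5

Multiply numerator and denominator by -4 + sqrt(11).
Denominator becomes 5; numerator becomes -9*sqrt(11) + 31.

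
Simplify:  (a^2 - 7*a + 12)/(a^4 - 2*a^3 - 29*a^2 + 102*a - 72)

Factor: a^2 - 7*a + 12 = (a - 3)*(a - 4);  a^4 - 2*a^3 - 29*a^2 + 102*a - 72 = (a - 3)*(a - 1)*(a - 4)*(a + 6)
Cancel the common factors (a - 4), (a - 3).

1/(a^2 + 5*a - 6)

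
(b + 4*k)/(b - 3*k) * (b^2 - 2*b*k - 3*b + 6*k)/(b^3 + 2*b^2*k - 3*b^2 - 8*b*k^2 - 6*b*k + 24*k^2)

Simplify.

Factor: b^2 - 2*b*k - 3*b + 6*k = (b - 2*k)*(b - 3);  b^3 + 2*b^2*k - 3*b^2 - 8*b*k^2 - 6*b*k + 24*k^2 = (b - 3)*(b + 4*k)*(b - 2*k)
Cancel the common factors (b + 4*k), (b - 2*k), (b - 3).

1/(b - 3*k)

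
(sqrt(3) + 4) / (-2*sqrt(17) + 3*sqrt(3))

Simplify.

(-8*sqrt(17) - 12*sqrt(3) - 2*sqrt(51) - 9)/41

Multiply numerator and denominator by 3*sqrt(3) + 2*sqrt(17).
Denominator becomes -41; numerator becomes 9 + 2*sqrt(51) + 12*sqrt(3) + 8*sqrt(17).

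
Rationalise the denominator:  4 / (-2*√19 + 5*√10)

(4*√19 + 10*√10)/87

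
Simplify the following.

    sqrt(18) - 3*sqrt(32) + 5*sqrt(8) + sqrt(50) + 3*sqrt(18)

sqrt(18) = 3*sqrt(2); 3*sqrt(32) = 12*sqrt(2); 5*sqrt(8) = 10*sqrt(2); sqrt(50) = 5*sqrt(2); 3*sqrt(18) = 9*sqrt(2)
Combine: (3 - 12 + 10 + 5 + 9)·sqrt(2) = 15*sqrt(2)

15*sqrt(2)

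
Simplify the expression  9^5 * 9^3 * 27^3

3^25

9^5 = 3^10; 9^3 = 3^6; 27^3 = 3^9
Combine exponents: 3^25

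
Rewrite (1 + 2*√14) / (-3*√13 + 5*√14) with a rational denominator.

(3*√13 + 5*√14 + 6*√182 + 140)/233

Multiply numerator and denominator by 3*√13 + 5*√14.
Denominator becomes 233; numerator becomes 3*√13 + 5*√14 + 6*√182 + 140.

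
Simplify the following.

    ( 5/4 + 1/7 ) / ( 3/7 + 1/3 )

117/64

Numerator: 5/4 + 1/7 = 39/28
Denominator: 3/7 + 1/3 = 16/21
Divide: (39/28) · (21/16) = 117/64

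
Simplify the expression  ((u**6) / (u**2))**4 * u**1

Inside the bracket: u**4
Raise to the power 4: u**16
Multiply by u**1: add exponents.

u**17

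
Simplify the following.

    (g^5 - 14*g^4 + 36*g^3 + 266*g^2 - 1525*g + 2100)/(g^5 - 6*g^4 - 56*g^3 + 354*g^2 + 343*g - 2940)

Factor: g^5 - 14*g^4 + 36*g^3 + 266*g^2 - 1525*g + 2100 = (g - 3)*(g - 5)*(g - 4)*(g + 5)*(g - 7);  g^5 - 6*g^4 - 56*g^3 + 354*g^2 + 343*g - 2940 = (g + 7)*(g + 3)*(g - 7)*(g - 5)*(g - 4)
Cancel the common factors (g - 7), (g - 4), (g - 5).

(g^2 + 2*g - 15)/(g^2 + 10*g + 21)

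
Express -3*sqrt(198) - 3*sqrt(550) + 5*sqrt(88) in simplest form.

3*sqrt(198) = 9*sqrt(22); 3*sqrt(550) = 15*sqrt(22); 5*sqrt(88) = 10*sqrt(22)
Combine: (-9 - 15 + 10)·sqrt(22) = -14*sqrt(22)

-14*sqrt(22)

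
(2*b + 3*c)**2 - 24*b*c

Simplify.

(2*b - 3*c)**2

After expansion: 4*b**2 - 12*b*c + 9*c**2 — a perfect-square trinomial.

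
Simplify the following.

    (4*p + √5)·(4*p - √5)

16*p² - 5

(4*p)^2 - (√5)^2 = 16*p² - 5.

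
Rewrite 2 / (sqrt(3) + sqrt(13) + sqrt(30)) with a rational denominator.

(-10*sqrt(13) - 20*sqrt(3) + 3*sqrt(130) + 7*sqrt(30))/10

Group as (sqrt(3) + sqrt(13)) + sqrt(30); multiply by (sqrt(3) + sqrt(13)) - sqrt(30), then rationalise the remaining surd.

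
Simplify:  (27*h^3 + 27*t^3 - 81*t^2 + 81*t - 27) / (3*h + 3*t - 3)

9*h^2 - 9*h*t + 9*h + 9*t^2 - 18*t + 9

(3*h)^3 + (3*t - 3)^3 = (3*h + 3*t - 3)(9*h^2 - 9*h*t + 9*h + 9*t^2 - 18*t + 9).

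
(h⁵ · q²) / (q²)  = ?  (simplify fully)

Quotient: h⁵

h⁵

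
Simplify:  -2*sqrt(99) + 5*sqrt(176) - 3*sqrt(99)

2*sqrt(99) = 6*sqrt(11); 5*sqrt(176) = 20*sqrt(11); 3*sqrt(99) = 9*sqrt(11)
Combine: (-6 + 20 - 9)·sqrt(11) = 5*sqrt(11)

5*sqrt(11)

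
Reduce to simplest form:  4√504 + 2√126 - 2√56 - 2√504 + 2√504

26*√14

4√504 = 24*√14; 2√126 = 6*√14; 2√56 = 4*√14; 2√504 = 12*√14; 2√504 = 12*√14
Combine: (24 + 6 - 4 - 12 + 12)·√14 = 26*√14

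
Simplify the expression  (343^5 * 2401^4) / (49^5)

7^21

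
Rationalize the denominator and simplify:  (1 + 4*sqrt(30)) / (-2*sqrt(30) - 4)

Multiply numerator and denominator by -4 + 2*sqrt(30).
Denominator becomes -104; numerator becomes -14*sqrt(30) + 236.

(-118 + 7*sqrt(30))/52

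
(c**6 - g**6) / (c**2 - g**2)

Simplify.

c**4 + c**2*g**2 + g**4

Difference of sixth powers: factor out (c**2 - g**2).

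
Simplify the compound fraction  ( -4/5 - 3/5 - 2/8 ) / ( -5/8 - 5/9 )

Numerator: -4/5 - 3/5 - 2/8 = -33/20
Denominator: -5/8 - 5/9 = -85/72
Divide: (-33/20) · (-72/85) = 594/425

594/425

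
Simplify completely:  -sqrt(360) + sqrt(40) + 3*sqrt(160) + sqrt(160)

12*sqrt(10)

sqrt(360) = 6*sqrt(10); sqrt(40) = 2*sqrt(10); 3*sqrt(160) = 12*sqrt(10); sqrt(160) = 4*sqrt(10)
Combine: (-6 + 2 + 12 + 4)·sqrt(10) = 12*sqrt(10)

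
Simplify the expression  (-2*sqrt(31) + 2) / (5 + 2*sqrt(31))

Multiply numerator and denominator by -2*sqrt(31) + 5.
Denominator becomes -99; numerator becomes -14*sqrt(31) + 134.

(-134 + 14*sqrt(31))/99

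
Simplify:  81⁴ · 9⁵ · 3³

3^29

81⁴ = 3^16; 9⁵ = 3^10; 3³ = 3^3
Combine exponents: 3^29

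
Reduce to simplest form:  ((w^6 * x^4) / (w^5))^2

Inside the bracket: w^1 * x^4
Raise to the power 2: w^2 * x^8

w^2*x^8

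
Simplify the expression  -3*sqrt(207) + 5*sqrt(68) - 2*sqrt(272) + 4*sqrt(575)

2*sqrt(17) + 11*sqrt(23)

3*sqrt(207) = 9*sqrt(23); 5*sqrt(68) = 10*sqrt(17); 2*sqrt(272) = 8*sqrt(17); 4*sqrt(575) = 20*sqrt(23)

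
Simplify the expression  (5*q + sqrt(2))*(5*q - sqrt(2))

Product of conjugates: (P+Q)(P-Q) = P**2 - Q**2.

25*q**2 - 2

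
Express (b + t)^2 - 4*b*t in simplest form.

(b - t)^2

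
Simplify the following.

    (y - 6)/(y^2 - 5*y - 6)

1/(y + 1)

Factor: y^2 - 5*y - 6 = (y - 6)*(y + 1)
Cancel the common factor (y - 6).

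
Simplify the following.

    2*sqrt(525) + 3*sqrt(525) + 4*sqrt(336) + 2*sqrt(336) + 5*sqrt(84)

2*sqrt(525) = 10*sqrt(21); 3*sqrt(525) = 15*sqrt(21); 4*sqrt(336) = 16*sqrt(21); 2*sqrt(336) = 8*sqrt(21); 5*sqrt(84) = 10*sqrt(21)
Combine: (10 + 15 + 16 + 8 + 10)·sqrt(21) = 59*sqrt(21)

59*sqrt(21)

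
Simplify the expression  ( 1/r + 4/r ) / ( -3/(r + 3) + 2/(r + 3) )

Numerator: 1/r + 4/r = 5/r
Denominator: -3/(r + 3) + 2/(r + 3) = -1/(r + 3)
Divide: (5/r) · (-r - 3) = (-5*r - 15)/r

(-5*r - 15)/r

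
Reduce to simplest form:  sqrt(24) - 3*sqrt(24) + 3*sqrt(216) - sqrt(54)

sqrt(24) = 2*sqrt(6); 3*sqrt(24) = 6*sqrt(6); 3*sqrt(216) = 18*sqrt(6); sqrt(54) = 3*sqrt(6)
Combine: (2 - 6 + 18 - 3)·sqrt(6) = 11*sqrt(6)

11*sqrt(6)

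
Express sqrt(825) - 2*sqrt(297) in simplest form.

-sqrt(33)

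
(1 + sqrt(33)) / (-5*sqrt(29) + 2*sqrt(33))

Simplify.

Multiply numerator and denominator by 2*sqrt(33) + 5*sqrt(29).
Denominator becomes -593; numerator becomes 2*sqrt(33) + 5*sqrt(29) + 66 + 5*sqrt(957).

(-5*sqrt(957) - 66 - 5*sqrt(29) - 2*sqrt(33))/593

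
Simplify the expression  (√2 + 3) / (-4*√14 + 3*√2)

(-12*√14 - 8*√7 - 9*√2 - 6)/206

Multiply numerator and denominator by 3*√2 + 4*√14.
Denominator becomes -206; numerator becomes 6 + 9*√2 + 8*√7 + 12*√14.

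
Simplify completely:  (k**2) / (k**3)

1/k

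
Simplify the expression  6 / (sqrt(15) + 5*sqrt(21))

(-sqrt(15) + 5*sqrt(21))/85

Multiply numerator and denominator by -sqrt(15) + 5*sqrt(21).
Denominator becomes 510; numerator becomes -6*sqrt(15) + 30*sqrt(21).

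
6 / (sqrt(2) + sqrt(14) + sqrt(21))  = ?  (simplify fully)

Group as (sqrt(14) + sqrt(21)) + sqrt(2); multiply by (sqrt(14) + sqrt(21)) - sqrt(2), then rationalise the remaining surd.

(-56*sqrt(3) - 10*sqrt(21) + 18*sqrt(14) + 66*sqrt(2))/29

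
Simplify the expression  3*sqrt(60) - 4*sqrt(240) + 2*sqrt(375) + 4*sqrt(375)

20*sqrt(15)

3*sqrt(60) = 6*sqrt(15); 4*sqrt(240) = 16*sqrt(15); 2*sqrt(375) = 10*sqrt(15); 4*sqrt(375) = 20*sqrt(15)
Combine: (6 - 16 + 10 + 20)·sqrt(15) = 20*sqrt(15)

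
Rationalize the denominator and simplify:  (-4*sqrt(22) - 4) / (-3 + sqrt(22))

Multiply numerator and denominator by -sqrt(22) - 3.
Denominator becomes -13; numerator becomes 16*sqrt(22) + 100.

(-100 - 16*sqrt(22))/13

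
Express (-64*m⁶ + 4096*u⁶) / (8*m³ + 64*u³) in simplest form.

-8*m³ + 64*u³

Difference of sixth powers: factor out (8*m³ + 64*u³).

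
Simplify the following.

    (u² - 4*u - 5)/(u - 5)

Factor: u² - 4*u - 5 = (u + 1)·(u - 5)
Cancel the common factor (u - 5).

u + 1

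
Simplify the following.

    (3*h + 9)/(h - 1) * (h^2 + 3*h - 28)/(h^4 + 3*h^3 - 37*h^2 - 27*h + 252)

3/(h^2 - 4*h + 3)

Factor: 3*h + 9 = 3*(h + 3);  h^2 + 3*h - 28 = (h - 4)*(h + 7);  h^4 + 3*h^3 - 37*h^2 - 27*h + 252 = (h + 7)*(h - 3)*(h + 3)*(h - 4)
Cancel the common factors (h + 3), (h - 4), (h + 7).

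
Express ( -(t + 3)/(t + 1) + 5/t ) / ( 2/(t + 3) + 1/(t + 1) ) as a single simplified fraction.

(-t^3 - t^2 + 11*t + 15)/(3*t^2 + 5*t)

Numerator: -(t + 3)/(t + 1) + 5/t = (-t^2 + 2*t + 5)/(t^2 + t)
Denominator: 2/(t + 3) + 1/(t + 1) = (3*t + 5)/(t^2 + 4*t + 3)
Divide: ((-t^2 + 2*t + 5)/(t^2 + t)) · ((t^2 + 4*t + 3)/(3*t + 5)) = (-t^3 - t^2 + 11*t + 15)/(3*t^2 + 5*t)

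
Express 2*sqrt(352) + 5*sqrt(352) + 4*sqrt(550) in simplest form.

48*sqrt(22)

2*sqrt(352) = 8*sqrt(22); 5*sqrt(352) = 20*sqrt(22); 4*sqrt(550) = 20*sqrt(22)
Combine: (8 + 20 + 20)·sqrt(22) = 48*sqrt(22)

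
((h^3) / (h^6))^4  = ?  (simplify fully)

Inside the bracket: (h^-3)
Raise to the power 4: (h^-12)

h^(-12)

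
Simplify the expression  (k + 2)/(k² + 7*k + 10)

1/(k + 5)

Factor: k² + 7*k + 10 = (k + 5)·(k + 2)
Cancel the common factor (k + 2).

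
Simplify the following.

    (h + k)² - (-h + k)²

Binomially expand both and collect terms in k, h.

4*h*k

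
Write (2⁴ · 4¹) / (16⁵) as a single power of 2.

2⁴ = 2^4; 4¹ = 2^2; 16⁵ = 2^20
Combine exponents: 2^(-14)

2^(-14)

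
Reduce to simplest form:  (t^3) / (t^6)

t^(-3)

Quotient: (t^-3)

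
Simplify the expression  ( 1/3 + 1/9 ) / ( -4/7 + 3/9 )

Numerator: 1/3 + 1/9 = 4/9
Denominator: -4/7 + 3/9 = -5/21
Divide: (4/9) · (-21/5) = -28/15

-28/15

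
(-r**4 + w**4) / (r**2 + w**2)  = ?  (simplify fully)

-r**2 + w**2

-r**4 + w**4 factors as -(r - w)*(r + w)*(r**2 + w**2).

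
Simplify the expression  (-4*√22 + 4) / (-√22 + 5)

(-16*√22 - 68)/3

Multiply numerator and denominator by √22 + 5.
Denominator becomes 3; numerator becomes -16*√22 - 68.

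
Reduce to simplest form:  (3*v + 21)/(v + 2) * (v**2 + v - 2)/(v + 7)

3*v - 3

Factor: 3*v + 21 = 3*(v + 7);  v**2 + v - 2 = (v - 1)*(v + 2)
Cancel the common factors (v + 7), (v + 2).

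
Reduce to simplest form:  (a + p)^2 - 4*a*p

(a - p)^2

Expanding gives a^2 - 2*a*p + p^2, a perfect square.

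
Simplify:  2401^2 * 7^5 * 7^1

7^14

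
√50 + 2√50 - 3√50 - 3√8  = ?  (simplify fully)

-6*√2

√50 = 5*√2; 2√50 = 10*√2; 3√50 = 15*√2; 3√8 = 6*√2
Combine: (5 + 10 - 15 - 6)·√2 = -6*√2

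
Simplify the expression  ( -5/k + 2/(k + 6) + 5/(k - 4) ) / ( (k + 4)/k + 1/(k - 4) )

(2*k^2 + 12*k + 120)/(k^3 + 7*k^2 - 10*k - 96)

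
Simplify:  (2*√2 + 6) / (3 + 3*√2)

Multiply numerator and denominator by -3*√2 + 3.
Denominator becomes -9; numerator becomes -12*√2 + 6.

(-2 + 4*√2)/3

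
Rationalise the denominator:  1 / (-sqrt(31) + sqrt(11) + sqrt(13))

Group as (sqrt(11) + sqrt(13)) - sqrt(31); multiply by (sqrt(11) + sqrt(13)) + sqrt(31), then rationalise the remaining surd.

(7*sqrt(31) + 29*sqrt(13) + 33*sqrt(11) + 2*sqrt(4433))/523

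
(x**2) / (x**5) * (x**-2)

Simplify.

Quotient: (x**-3)
Multiply by (x**-2): add exponents.

x**(-5)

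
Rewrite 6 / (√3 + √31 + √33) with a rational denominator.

(-36*√341 + 6*√33 + 30*√31 + 366*√3)/371

Group as (√3 + √31) + √33; multiply by (√3 + √31) - √33, then rationalise the remaining surd.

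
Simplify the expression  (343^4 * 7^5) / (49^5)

7^7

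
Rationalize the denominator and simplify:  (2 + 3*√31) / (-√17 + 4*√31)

Multiply numerator and denominator by √17 + 4*√31.
Denominator becomes 479; numerator becomes 2*√17 + 8*√31 + 3*√527 + 372.

(2*√17 + 8*√31 + 3*√527 + 372)/479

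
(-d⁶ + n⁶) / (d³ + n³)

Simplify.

-d³ + n³

Difference of sixth powers: factor out (d³ + n³).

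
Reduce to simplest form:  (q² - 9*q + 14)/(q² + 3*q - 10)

Factor: q² - 9*q + 14 = (q - 7)·(q - 2);  q² + 3*q - 10 = (q + 5)·(q - 2)
Cancel the common factor (q - 2).

(q - 7)/(q + 5)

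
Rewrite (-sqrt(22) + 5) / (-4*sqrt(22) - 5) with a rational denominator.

(-25*sqrt(22) + 113)/327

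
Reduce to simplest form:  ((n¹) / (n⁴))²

n^(-6)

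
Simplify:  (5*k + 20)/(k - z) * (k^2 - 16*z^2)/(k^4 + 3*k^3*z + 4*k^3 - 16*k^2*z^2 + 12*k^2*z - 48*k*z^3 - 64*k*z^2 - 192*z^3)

Factor: 5*k + 20 = 5*(k + 4);  k^2 - 16*z^2 = (k + 4*z)*(k - 4*z);  k^4 + 3*k^3*z + 4*k^3 - 16*k^2*z^2 + 12*k^2*z - 48*k*z^3 - 64*k*z^2 - 192*z^3 = (k + 4*z)*(k + 4)*(k + 3*z)*(k - 4*z)
Cancel the common factors (k + 4), (k + 4*z), (k - 4*z).

-5/(-k^2 - 2*k*z + 3*z^2)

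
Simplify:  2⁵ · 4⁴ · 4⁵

2⁵ = 2^5; 4⁴ = 2^8; 4⁵ = 2^10
Combine exponents: 2^23

2^23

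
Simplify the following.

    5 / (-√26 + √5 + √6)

(-15*√26 - 25*√6 - 27*√5 - 4*√195)/21

Group as (√5 + √6) - √26; multiply by (√5 + √6) + √26, then rationalise the remaining surd.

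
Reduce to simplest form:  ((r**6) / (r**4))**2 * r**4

r**8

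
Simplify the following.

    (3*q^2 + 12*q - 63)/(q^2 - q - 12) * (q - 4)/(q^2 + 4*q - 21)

3/(q + 3)

Factor: 3*q^2 + 12*q - 63 = 3*(q - 3)*(q + 7);  q^2 - q - 12 = (q - 4)*(q + 3);  q^2 + 4*q - 21 = (q - 3)*(q + 7)
Cancel the common factors (q - 4), (q - 3), (q + 7).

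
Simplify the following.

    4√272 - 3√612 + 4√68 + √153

9*√17

4√272 = 16*√17; 3√612 = 18*√17; 4√68 = 8*√17; √153 = 3*√17
Combine: (16 - 18 + 8 + 3)·√17 = 9*√17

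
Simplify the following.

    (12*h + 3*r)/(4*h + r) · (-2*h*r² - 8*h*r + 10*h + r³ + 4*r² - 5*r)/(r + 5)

Factor: 12*h + 3*r = 3·(4*h + r);  -2*h*r² - 8*h*r + 10*h + r³ + 4*r² - 5*r = (r + 5)·(-2*h + r)·(r - 1)
Cancel the common factors (r + 5), (4*h + r).

-6*h*r + 6*h + 3*r² - 3*r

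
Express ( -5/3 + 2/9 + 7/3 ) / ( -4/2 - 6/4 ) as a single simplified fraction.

Numerator: -5/3 + 2/9 + 7/3 = 8/9
Denominator: -4/2 - 6/4 = -7/2
Divide: (8/9) · (-2/7) = -16/63

-16/63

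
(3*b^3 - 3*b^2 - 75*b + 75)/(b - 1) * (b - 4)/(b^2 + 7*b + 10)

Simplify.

Factor: 3*b^3 - 3*b^2 - 75*b + 75 = 3*(b + 5)*(b - 5)*(b - 1);  b^2 + 7*b + 10 = (b + 5)*(b + 2)
Cancel the common factors (b - 1), (b + 5).

(3*b^2 - 27*b + 60)/(b + 2)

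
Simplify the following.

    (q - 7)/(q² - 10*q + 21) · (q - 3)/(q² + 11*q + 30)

Factor: q² - 10*q + 21 = (q - 3)·(q - 7);  q² + 11*q + 30 = (q + 5)·(q + 6)
Cancel the common factors (q - 3), (q - 7).

1/(q² + 11*q + 30)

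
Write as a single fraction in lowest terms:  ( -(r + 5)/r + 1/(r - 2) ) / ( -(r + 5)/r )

Numerator: -(r + 5)/r + 1/(r - 2) = (-r² - 2*r + 10)/(r² - 2*r)
Denominator: -(r + 5)/r = (-r - 5)/r
Divide: ((-r² - 2*r + 10)/(r² - 2*r)) · (r/(-r - 5)) = (r² + 2*r - 10)/(r² + 3*r - 10)

(r² + 2*r - 10)/(r² + 3*r - 10)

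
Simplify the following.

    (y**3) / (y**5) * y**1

1/y

Quotient: (y**-2)
Multiply by y**1: add exponents.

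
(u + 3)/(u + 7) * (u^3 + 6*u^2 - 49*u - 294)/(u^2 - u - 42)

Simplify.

Factor: u^3 + 6*u^2 - 49*u - 294 = (u + 6)*(u + 7)*(u - 7);  u^2 - u - 42 = (u + 6)*(u - 7)
Cancel the common factors (u + 6), (u + 7), (u - 7).

u + 3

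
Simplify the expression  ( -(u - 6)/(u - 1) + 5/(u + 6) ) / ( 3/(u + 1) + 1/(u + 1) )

Numerator: -(u - 6)/(u - 1) + 5/(u + 6) = (-u^2 + 5*u + 31)/(u^2 + 5*u - 6)
Denominator: 3/(u + 1) + 1/(u + 1) = 4/(u + 1)
Divide: ((-u^2 + 5*u + 31)/(u^2 + 5*u - 6)) · (u/4 + 1/4) = (-u^3 + 4*u^2 + 36*u + 31)/(4*u^2 + 20*u - 24)

(-u^3 + 4*u^2 + 36*u + 31)/(4*u^2 + 20*u - 24)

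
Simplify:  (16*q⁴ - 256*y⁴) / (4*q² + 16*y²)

4*q² - 16*y²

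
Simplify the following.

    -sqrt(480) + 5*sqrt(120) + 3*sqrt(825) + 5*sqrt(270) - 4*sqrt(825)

sqrt(480) = 4*sqrt(30); 5*sqrt(120) = 10*sqrt(30); 3*sqrt(825) = 15*sqrt(33); 5*sqrt(270) = 15*sqrt(30); 4*sqrt(825) = 20*sqrt(33)

-5*sqrt(33) + 21*sqrt(30)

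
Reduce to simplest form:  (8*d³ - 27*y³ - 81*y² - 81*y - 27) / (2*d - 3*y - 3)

4*d² + 6*d*y + 6*d + 9*y² + 18*y + 9

Factor as (a-b)(a^2+ab+b^2) with a=(2*d), b=(3*y + 3).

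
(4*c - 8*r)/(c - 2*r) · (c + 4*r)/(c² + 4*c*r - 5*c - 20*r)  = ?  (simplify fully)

4/(c - 5)

Factor: 4*c - 8*r = 4·(c - 2*r);  c² + 4*c*r - 5*c - 20*r = (c - 5)·(c + 4*r)
Cancel the common factors (c + 4*r), (c - 2*r).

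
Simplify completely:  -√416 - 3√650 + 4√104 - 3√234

-20*√26

√416 = 4*√26; 3√650 = 15*√26; 4√104 = 8*√26; 3√234 = 9*√26
Combine: (-4 - 15 + 8 - 9)·√26 = -20*√26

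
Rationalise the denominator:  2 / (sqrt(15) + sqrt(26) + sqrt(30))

(-120*sqrt(13) + 22*sqrt(30) + 38*sqrt(26) + 82*sqrt(15))/1439

Group as (sqrt(15) + sqrt(26)) + sqrt(30); multiply by (sqrt(15) + sqrt(26)) - sqrt(30), then rationalise the remaining surd.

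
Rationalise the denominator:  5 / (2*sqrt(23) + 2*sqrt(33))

(-sqrt(23) + sqrt(33))/4

Multiply numerator and denominator by -2*sqrt(33) + 2*sqrt(23).
Denominator becomes -40; numerator becomes -10*sqrt(33) + 10*sqrt(23).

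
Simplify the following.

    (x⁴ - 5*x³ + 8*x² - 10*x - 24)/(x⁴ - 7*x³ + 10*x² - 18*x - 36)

Factor: x⁴ - 5*x³ + 8*x² - 10*x - 24 = (x + 1)·(x² - 2*x + 6)·(x - 4);  x⁴ - 7*x³ + 10*x² - 18*x - 36 = (x² - 2*x + 6)·(x + 1)·(x - 6)
Cancel the common factors (x² - 2*x + 6), (x + 1).

(x - 4)/(x - 6)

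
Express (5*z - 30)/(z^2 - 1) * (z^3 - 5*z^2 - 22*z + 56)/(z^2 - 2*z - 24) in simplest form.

Factor: 5*z - 30 = 5*(z - 6);  z^2 - 1 = (z - 1)*(z + 1);  z^3 - 5*z^2 - 22*z + 56 = (z - 2)*(z + 4)*(z - 7);  z^2 - 2*z - 24 = (z + 4)*(z - 6)
Cancel the common factors (z + 4), (z - 6).

(5*z^2 - 45*z + 70)/(z^2 - 1)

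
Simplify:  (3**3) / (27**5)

3**3 = 3**3; 27**5 = 3**15
Combine exponents: 3**(-12)

3**(-12)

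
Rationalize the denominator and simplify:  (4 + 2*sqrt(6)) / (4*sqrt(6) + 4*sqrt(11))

(-6 - 2*sqrt(6) + 2*sqrt(11) + sqrt(66))/10

Multiply numerator and denominator by -4*sqrt(11) + 4*sqrt(6).
Denominator becomes -80; numerator becomes -8*sqrt(66) - 16*sqrt(11) + 16*sqrt(6) + 48.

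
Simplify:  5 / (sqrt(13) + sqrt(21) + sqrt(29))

(-10*sqrt(7917) + 25*sqrt(29) + 105*sqrt(21) + 185*sqrt(13))/1067

Group as (sqrt(13) + sqrt(29)) + sqrt(21); multiply by (sqrt(13) + sqrt(29)) - sqrt(21), then rationalise the remaining surd.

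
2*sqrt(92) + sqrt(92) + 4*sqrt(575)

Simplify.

26*sqrt(23)

2*sqrt(92) = 4*sqrt(23); sqrt(92) = 2*sqrt(23); 4*sqrt(575) = 20*sqrt(23)
Combine: (4 + 2 + 20)·sqrt(23) = 26*sqrt(23)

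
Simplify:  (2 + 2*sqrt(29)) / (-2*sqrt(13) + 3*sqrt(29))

(4*sqrt(13) + 6*sqrt(29) + 4*sqrt(377) + 174)/209

Multiply numerator and denominator by 2*sqrt(13) + 3*sqrt(29).
Denominator becomes 209; numerator becomes 4*sqrt(13) + 6*sqrt(29) + 4*sqrt(377) + 174.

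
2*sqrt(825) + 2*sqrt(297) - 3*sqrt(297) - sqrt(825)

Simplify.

2*sqrt(825) = 10*sqrt(33); 2*sqrt(297) = 6*sqrt(33); 3*sqrt(297) = 9*sqrt(33); sqrt(825) = 5*sqrt(33)
Combine: (10 + 6 - 9 - 5)·sqrt(33) = 2*sqrt(33)

2*sqrt(33)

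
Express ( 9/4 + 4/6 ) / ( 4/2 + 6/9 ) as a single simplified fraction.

35/32

Numerator: 9/4 + 4/6 = 35/12
Denominator: 4/2 + 6/9 = 8/3
Divide: (35/12) · (3/8) = 35/32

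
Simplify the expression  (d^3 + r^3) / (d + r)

Factor as (a+b)(a^2-ab+b^2) with a=d, b=r.

d^2 - d*r + r^2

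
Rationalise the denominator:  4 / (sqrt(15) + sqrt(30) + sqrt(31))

Group as (sqrt(15) + sqrt(30)) + sqrt(31); multiply by (sqrt(15) + sqrt(30)) - sqrt(31), then rationalise the remaining surd.

(-30*sqrt(62) + 14*sqrt(31) + 16*sqrt(30) + 46*sqrt(15))/401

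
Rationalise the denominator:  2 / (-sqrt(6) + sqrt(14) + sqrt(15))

(-46*sqrt(6) + 10*sqrt(15) + 14*sqrt(14) + 24*sqrt(35))/311

Group as (sqrt(14) + sqrt(15)) - sqrt(6); multiply by (sqrt(14) + sqrt(15)) + sqrt(6), then rationalise the remaining surd.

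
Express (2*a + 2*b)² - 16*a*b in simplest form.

Expanding gives 4*a² - 8*a*b + 4*b², a perfect square.

4*(a - b)²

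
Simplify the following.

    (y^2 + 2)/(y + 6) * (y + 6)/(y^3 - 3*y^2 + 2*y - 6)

Factor: y^3 - 3*y^2 + 2*y - 6 = (y^2 + 2)*(y - 3)
Cancel the common factors (y^2 + 2), (y + 6).

1/(y - 3)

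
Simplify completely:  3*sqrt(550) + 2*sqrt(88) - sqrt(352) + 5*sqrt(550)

40*sqrt(22)

3*sqrt(550) = 15*sqrt(22); 2*sqrt(88) = 4*sqrt(22); sqrt(352) = 4*sqrt(22); 5*sqrt(550) = 25*sqrt(22)
Combine: (15 + 4 - 4 + 25)·sqrt(22) = 40*sqrt(22)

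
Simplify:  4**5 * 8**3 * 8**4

2**31

4**5 = 2**10; 8**3 = 2**9; 8**4 = 2**12
Combine exponents: 2**31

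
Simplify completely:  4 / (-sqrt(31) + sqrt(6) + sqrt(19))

(6*sqrt(31) + 18*sqrt(19) + 44*sqrt(6) + 2*sqrt(3534))/105

Group as (sqrt(6) + sqrt(19)) - sqrt(31); multiply by (sqrt(6) + sqrt(19)) + sqrt(31), then rationalise the remaining surd.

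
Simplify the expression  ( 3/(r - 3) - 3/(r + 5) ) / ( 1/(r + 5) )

Numerator: 3/(r - 3) - 3/(r + 5) = 24/(r^2 + 2*r - 15)
Denominator: 1/(r + 5) = 1/(r + 5)
Divide: (24/(r^2 + 2*r - 15)) · (r + 5) = 24/(r - 3)

24/(r - 3)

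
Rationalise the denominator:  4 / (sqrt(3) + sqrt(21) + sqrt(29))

(-24*sqrt(203) - 20*sqrt(29) + 44*sqrt(21) + 188*sqrt(3))/227

Group as (sqrt(21) + sqrt(29)) + sqrt(3); multiply by (sqrt(21) + sqrt(29)) - sqrt(3), then rationalise the remaining surd.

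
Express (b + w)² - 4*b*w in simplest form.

Expand the square and combine the 4*b*w term.

(b - w)²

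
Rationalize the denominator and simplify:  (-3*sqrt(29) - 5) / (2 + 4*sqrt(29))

(-169 - 7*sqrt(29))/230

Multiply numerator and denominator by -4*sqrt(29) + 2.
Denominator becomes -460; numerator becomes 14*sqrt(29) + 338.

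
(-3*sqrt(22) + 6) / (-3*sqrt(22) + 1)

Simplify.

Multiply numerator and denominator by 1 + 3*sqrt(22).
Denominator becomes -197; numerator becomes -192 + 15*sqrt(22).

(-15*sqrt(22) + 192)/197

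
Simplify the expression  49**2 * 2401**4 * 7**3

49**2 = 7**4; 2401**4 = 7**16; 7**3 = 7**3
Combine exponents: 7**23

7**23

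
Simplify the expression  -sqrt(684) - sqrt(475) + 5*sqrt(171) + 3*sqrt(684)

22*sqrt(19)

sqrt(684) = 6*sqrt(19); sqrt(475) = 5*sqrt(19); 5*sqrt(171) = 15*sqrt(19); 3*sqrt(684) = 18*sqrt(19)
Combine: (-6 - 5 + 15 + 18)·sqrt(19) = 22*sqrt(19)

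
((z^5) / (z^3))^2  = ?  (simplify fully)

z^4

Inside the bracket: z^2
Raise to the power 2: z^4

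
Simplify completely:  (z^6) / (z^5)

Quotient: z^1

z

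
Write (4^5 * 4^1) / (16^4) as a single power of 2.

4^5 = 2^10; 4^1 = 2^2; 16^4 = 2^16
Combine exponents: 2^(-4)

2^(-4)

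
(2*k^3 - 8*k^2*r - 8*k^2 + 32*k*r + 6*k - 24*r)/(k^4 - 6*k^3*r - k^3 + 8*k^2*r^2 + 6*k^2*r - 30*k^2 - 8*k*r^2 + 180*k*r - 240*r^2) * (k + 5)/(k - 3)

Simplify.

(-2*k + 2)/(-k^2 + 2*k*r + 6*k - 12*r)

Factor: 2*k^3 - 8*k^2*r - 8*k^2 + 32*k*r + 6*k - 24*r = 2*(k - 3)*(k - 4*r)*(k - 1);  k^4 - 6*k^3*r - k^3 + 8*k^2*r^2 + 6*k^2*r - 30*k^2 - 8*k*r^2 + 180*k*r - 240*r^2 = (k + 5)*(k - 2*r)*(k - 6)*(k - 4*r)
Cancel the common factors (k + 5), (k - 3), (k - 4*r).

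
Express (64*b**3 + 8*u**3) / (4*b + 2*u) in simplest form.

Factor as (a+b)(a**2-ab+b**2) with a=(2*u), b=(4*b).

16*b**2 - 8*b*u + 4*u**2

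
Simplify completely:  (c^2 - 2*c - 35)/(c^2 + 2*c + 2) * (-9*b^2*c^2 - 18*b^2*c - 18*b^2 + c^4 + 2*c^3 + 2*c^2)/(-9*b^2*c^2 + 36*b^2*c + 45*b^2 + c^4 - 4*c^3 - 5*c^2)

(c^2 - 2*c - 35)/(c^2 - 4*c - 5)

Factor: c^2 - 2*c - 35 = (c - 7)*(c + 5);  -9*b^2*c^2 - 18*b^2*c - 18*b^2 + c^4 + 2*c^3 + 2*c^2 = (-3*b + c)*(3*b + c)*(c^2 + 2*c + 2);  -9*b^2*c^2 + 36*b^2*c + 45*b^2 + c^4 - 4*c^3 - 5*c^2 = (-3*b + c)*(c + 1)*(3*b + c)*(c - 5)
Cancel the common factors (c^2 + 2*c + 2), (-3*b + c), (3*b + c).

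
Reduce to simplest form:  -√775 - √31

-6*√31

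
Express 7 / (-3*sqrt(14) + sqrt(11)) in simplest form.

(-21*sqrt(14) - 7*sqrt(11))/115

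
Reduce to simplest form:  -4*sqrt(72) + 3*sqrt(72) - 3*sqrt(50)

-21*sqrt(2)

4*sqrt(72) = 24*sqrt(2); 3*sqrt(72) = 18*sqrt(2); 3*sqrt(50) = 15*sqrt(2)
Combine: (-24 + 18 - 15)·sqrt(2) = -21*sqrt(2)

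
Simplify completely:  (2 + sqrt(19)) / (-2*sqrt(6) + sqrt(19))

Multiply numerator and denominator by sqrt(19) + 2*sqrt(6).
Denominator becomes -5; numerator becomes 2*sqrt(19) + 4*sqrt(6) + 19 + 2*sqrt(114).

(-2*sqrt(114) - 19 - 4*sqrt(6) - 2*sqrt(19))/5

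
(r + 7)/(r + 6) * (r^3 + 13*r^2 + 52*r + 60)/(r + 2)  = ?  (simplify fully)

Factor: r^3 + 13*r^2 + 52*r + 60 = (r + 2)*(r + 5)*(r + 6)
Cancel the common factors (r + 2), (r + 6).

r^2 + 12*r + 35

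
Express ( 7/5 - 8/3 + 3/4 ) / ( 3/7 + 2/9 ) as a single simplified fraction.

-651/820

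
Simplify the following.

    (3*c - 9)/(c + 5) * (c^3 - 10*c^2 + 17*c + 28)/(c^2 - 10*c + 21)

(3*c^2 - 9*c - 12)/(c + 5)

Factor: 3*c - 9 = 3*(c - 3);  c^3 - 10*c^2 + 17*c + 28 = (c - 4)*(c - 7)*(c + 1);  c^2 - 10*c + 21 = (c - 3)*(c - 7)
Cancel the common factors (c - 3), (c - 7).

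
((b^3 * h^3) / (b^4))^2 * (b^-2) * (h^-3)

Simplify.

Inside the bracket: (b^-1) * h^3
Raise to the power 2: (b^-2) * h^6
Multiply by (b^-2) * (h^-3): add exponents.

h^3/b^4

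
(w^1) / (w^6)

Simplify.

Quotient: (w^-5)

w^(-5)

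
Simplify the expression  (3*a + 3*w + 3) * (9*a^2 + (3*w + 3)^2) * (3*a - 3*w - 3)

81*a^4 - 81*w^4 - 324*w^3 - 486*w^2 - 324*w - 81

((3*a)+(3*w + 3))((3*a)-(3*w + 3)) = 9*a^2 - 9*w^2 - 18*w - 9; continue pairing.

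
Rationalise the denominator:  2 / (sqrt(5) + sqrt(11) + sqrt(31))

Group as (sqrt(5) + sqrt(11)) + sqrt(31); multiply by (sqrt(5) + sqrt(11)) - sqrt(31), then rationalise the remaining surd.

(-50*sqrt(11) - 74*sqrt(5) + 4*sqrt(1705) + 30*sqrt(31))/5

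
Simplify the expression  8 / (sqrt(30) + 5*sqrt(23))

(-8*sqrt(30) + 40*sqrt(23))/545

Multiply numerator and denominator by -5*sqrt(23) + sqrt(30).
Denominator becomes -545; numerator becomes -40*sqrt(23) + 8*sqrt(30).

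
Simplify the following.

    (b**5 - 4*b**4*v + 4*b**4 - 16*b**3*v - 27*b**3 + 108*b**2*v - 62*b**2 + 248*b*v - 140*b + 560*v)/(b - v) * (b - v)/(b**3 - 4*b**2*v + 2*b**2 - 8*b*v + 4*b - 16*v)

b**2 + 2*b - 35

Factor: b**5 - 4*b**4*v + 4*b**4 - 16*b**3*v - 27*b**3 + 108*b**2*v - 62*b**2 + 248*b*v - 140*b + 560*v = (b - 4*v)*(b**2 + 2*b + 4)*(b - 5)*(b + 7);  b**3 - 4*b**2*v + 2*b**2 - 8*b*v + 4*b - 16*v = (b**2 + 2*b + 4)*(b - 4*v)
Cancel the common factors (b**2 + 2*b + 4), (b - v), (b - 4*v).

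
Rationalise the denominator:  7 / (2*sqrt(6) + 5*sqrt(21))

(-14*sqrt(6) + 35*sqrt(21))/501

Multiply numerator and denominator by -5*sqrt(21) + 2*sqrt(6).
Denominator becomes -501; numerator becomes -35*sqrt(21) + 14*sqrt(6).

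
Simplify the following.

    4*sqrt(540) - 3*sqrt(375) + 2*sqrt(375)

4*sqrt(540) = 24*sqrt(15); 3*sqrt(375) = 15*sqrt(15); 2*sqrt(375) = 10*sqrt(15)
Combine: (24 - 15 + 10)·sqrt(15) = 19*sqrt(15)

19*sqrt(15)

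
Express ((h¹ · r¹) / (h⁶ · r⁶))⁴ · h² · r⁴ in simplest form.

1/(h^18*r^16)

Inside the bracket: (h^-5) · (r^-5)
Raise to the power 4: (h^-20) · (r^-20)
Multiply by h² · r⁴: add exponents.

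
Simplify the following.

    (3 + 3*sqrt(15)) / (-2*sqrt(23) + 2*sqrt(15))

(-3*sqrt(345) - 45 - 3*sqrt(23) - 3*sqrt(15))/16

Multiply numerator and denominator by 2*sqrt(15) + 2*sqrt(23).
Denominator becomes -32; numerator becomes 6*sqrt(15) + 6*sqrt(23) + 90 + 6*sqrt(345).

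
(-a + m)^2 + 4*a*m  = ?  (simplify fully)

Expand the square and combine the 4*a*m term.

(a + m)^2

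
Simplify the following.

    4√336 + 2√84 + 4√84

4√336 = 16*√21; 2√84 = 4*√21; 4√84 = 8*√21
Combine: (16 + 4 + 8)·√21 = 28*√21

28*√21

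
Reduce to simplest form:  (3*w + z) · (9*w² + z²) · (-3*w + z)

Telescope via difference of squares: (z+(3*w))(z-(3*w)) = -9*w² + z², then repeat with the next factor.

-81*w⁴ + z⁴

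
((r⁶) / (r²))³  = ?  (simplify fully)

Inside the bracket: r⁴
Raise to the power 3: r^12

r^12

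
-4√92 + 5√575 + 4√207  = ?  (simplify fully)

29*√23

4√92 = 8*√23; 5√575 = 25*√23; 4√207 = 12*√23
Combine: (-8 + 25 + 12)·√23 = 29*√23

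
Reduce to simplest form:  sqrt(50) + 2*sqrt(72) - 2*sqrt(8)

sqrt(50) = 5*sqrt(2); 2*sqrt(72) = 12*sqrt(2); 2*sqrt(8) = 4*sqrt(2)
Combine: (5 + 12 - 4)·sqrt(2) = 13*sqrt(2)

13*sqrt(2)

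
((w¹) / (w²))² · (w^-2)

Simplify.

w^(-4)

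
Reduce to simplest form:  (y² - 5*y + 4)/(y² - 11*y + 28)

Factor: y² - 5*y + 4 = (y - 1)·(y - 4);  y² - 11*y + 28 = (y - 7)·(y - 4)
Cancel the common factor (y - 4).

(y - 1)/(y - 7)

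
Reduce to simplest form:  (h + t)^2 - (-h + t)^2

Binomially expand both and collect terms in t, h.

4*h*t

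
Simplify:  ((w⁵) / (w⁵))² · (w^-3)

Inside the bracket: 1
Raise to the power 2: 1
Multiply by (w^-3): add exponents.

w^(-3)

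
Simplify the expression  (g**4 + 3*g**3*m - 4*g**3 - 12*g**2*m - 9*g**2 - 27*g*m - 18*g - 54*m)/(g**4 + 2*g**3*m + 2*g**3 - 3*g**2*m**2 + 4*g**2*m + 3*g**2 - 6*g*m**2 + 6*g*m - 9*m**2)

(g - 6)/(g - m)

Factor: g**4 + 3*g**3*m - 4*g**3 - 12*g**2*m - 9*g**2 - 27*g*m - 18*g - 54*m = (g + 3*m)*(g**2 + 2*g + 3)*(g - 6);  g**4 + 2*g**3*m + 2*g**3 - 3*g**2*m**2 + 4*g**2*m + 3*g**2 - 6*g*m**2 + 6*g*m - 9*m**2 = (g + 3*m)*(g**2 + 2*g + 3)*(g - m)
Cancel the common factors (g**2 + 2*g + 3), (g + 3*m).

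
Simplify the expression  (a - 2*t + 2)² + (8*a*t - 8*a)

(a + 2*t - 2)²

Expanding gives a² + 4*a*t - 4*a + 4*t² - 8*t + 4, a perfect square.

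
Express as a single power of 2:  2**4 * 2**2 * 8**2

2**4 = 2**4; 2**2 = 2**2; 8**2 = 2**6
Combine exponents: 2**12

2**12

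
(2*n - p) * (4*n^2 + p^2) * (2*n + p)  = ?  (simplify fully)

16*n^4 - p^4

Pair the conjugate factors: ((2*n)+p)((2*n)-p) = 4*n^2 - p^2, then repeat with the next factor.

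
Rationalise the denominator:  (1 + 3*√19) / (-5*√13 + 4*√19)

Multiply numerator and denominator by 4*√19 + 5*√13.
Denominator becomes -21; numerator becomes 4*√19 + 5*√13 + 228 + 15*√247.

(-15*√247 - 228 - 5*√13 - 4*√19)/21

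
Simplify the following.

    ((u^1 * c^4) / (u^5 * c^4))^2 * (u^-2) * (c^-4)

1/(c^4*u^10)

Inside the bracket: (u^-4)
Raise to the power 2: (u^-8)
Multiply by (u^-2) * (c^-4): add exponents.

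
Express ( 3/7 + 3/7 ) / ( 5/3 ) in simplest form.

18/35

Numerator: 3/7 + 3/7 = 6/7
Denominator: 5/3 = 5/3
Divide: (6/7) · (3/5) = 18/35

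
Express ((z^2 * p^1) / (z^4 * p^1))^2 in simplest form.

z^(-4)

Inside the bracket: (z^-2)
Raise to the power 2: (z^-4)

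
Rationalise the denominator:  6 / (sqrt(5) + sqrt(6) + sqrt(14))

(-8*sqrt(105) - 6*sqrt(14) + 26*sqrt(6) + 30*sqrt(5))/37

Group as (sqrt(5) + sqrt(14)) + sqrt(6); multiply by (sqrt(5) + sqrt(14)) - sqrt(6), then rationalise the remaining surd.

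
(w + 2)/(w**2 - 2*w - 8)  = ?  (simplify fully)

Factor: w**2 - 2*w - 8 = (w + 2)*(w - 4)
Cancel the common factor (w + 2).

1/(w - 4)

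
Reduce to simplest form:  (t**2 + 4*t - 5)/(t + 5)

t - 1

Factor: t**2 + 4*t - 5 = (t - 1)*(t + 5)
Cancel the common factor (t + 5).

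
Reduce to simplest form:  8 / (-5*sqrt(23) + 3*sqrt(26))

Multiply numerator and denominator by 3*sqrt(26) + 5*sqrt(23).
Denominator becomes -341; numerator becomes 24*sqrt(26) + 40*sqrt(23).

(-40*sqrt(23) - 24*sqrt(26))/341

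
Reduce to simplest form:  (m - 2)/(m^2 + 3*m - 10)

Factor: m^2 + 3*m - 10 = (m + 5)*(m - 2)
Cancel the common factor (m - 2).

1/(m + 5)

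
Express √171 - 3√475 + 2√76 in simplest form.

-8*√19

√171 = 3*√19; 3√475 = 15*√19; 2√76 = 4*√19
Combine: (3 - 15 + 4)·√19 = -8*√19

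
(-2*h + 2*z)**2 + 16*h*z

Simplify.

Expanding gives 4*h**2 + 8*h*z + 4*z**2, a perfect square.

4*(h + z)**2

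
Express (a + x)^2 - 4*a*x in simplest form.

(a - x)^2

Expanding gives a^2 - 2*a*x + x^2, a perfect square.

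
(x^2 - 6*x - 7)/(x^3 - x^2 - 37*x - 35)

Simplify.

1/(x + 5)

Factor: x^2 - 6*x - 7 = (x + 1)*(x - 7);  x^3 - x^2 - 37*x - 35 = (x + 1)*(x - 7)*(x + 5)
Cancel the common factors (x - 7), (x + 1).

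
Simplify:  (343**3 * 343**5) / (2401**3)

7**12

343**3 = 7**9; 343**5 = 7**15; 2401**3 = 7**12
Combine exponents: 7**12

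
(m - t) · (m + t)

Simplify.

m² - t²

(m+t)(m-t) = m² - t².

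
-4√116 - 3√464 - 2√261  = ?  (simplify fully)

-26*√29

4√116 = 8*√29; 3√464 = 12*√29; 2√261 = 6*√29
Combine: (-8 - 12 - 6)·√29 = -26*√29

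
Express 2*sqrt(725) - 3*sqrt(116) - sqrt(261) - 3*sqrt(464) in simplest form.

-11*sqrt(29)

2*sqrt(725) = 10*sqrt(29); 3*sqrt(116) = 6*sqrt(29); sqrt(261) = 3*sqrt(29); 3*sqrt(464) = 12*sqrt(29)
Combine: (10 - 6 - 3 - 12)·sqrt(29) = -11*sqrt(29)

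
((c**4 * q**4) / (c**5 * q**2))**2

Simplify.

Inside the bracket: (c**-1) * q**2
Raise to the power 2: (c**-2) * q**4

q**4/c**2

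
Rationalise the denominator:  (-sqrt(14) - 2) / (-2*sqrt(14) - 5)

(-sqrt(14) + 18)/31

Multiply numerator and denominator by -5 + 2*sqrt(14).
Denominator becomes -31; numerator becomes -18 + sqrt(14).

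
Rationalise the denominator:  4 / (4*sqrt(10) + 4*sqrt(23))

Multiply numerator and denominator by -4*sqrt(23) + 4*sqrt(10).
Denominator becomes -208; numerator becomes -16*sqrt(23) + 16*sqrt(10).

(-sqrt(10) + sqrt(23))/13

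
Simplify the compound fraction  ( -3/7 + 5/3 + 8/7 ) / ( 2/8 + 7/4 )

Numerator: -3/7 + 5/3 + 8/7 = 50/21
Denominator: 2/8 + 7/4 = 2
Divide: (50/21) · (1/2) = 25/21

25/21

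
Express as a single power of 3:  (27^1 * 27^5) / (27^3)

3^9

27^1 = 3^3; 27^5 = 3^15; 27^3 = 3^9
Combine exponents: 3^9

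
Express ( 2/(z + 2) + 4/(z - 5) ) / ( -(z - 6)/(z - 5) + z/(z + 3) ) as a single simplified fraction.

(-3*z**2 - 8*z + 3)/(z**2 - 7*z - 18)

Numerator: 2/(z + 2) + 4/(z - 5) = (6*z - 2)/(z**2 - 3*z - 10)
Denominator: -(z - 6)/(z - 5) + z/(z + 3) = (-2*z + 18)/(z**2 - 2*z - 15)
Divide: ((6*z - 2)/(z**2 - 3*z - 10)) · ((z**2 - 2*z - 15)/(-2*z + 18)) = (-3*z**2 - 8*z + 3)/(z**2 - 7*z - 18)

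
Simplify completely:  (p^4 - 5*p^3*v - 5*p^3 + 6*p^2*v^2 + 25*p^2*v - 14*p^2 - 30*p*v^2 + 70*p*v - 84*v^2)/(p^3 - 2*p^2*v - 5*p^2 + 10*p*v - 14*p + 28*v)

p - 3*v

Factor: p^4 - 5*p^3*v - 5*p^3 + 6*p^2*v^2 + 25*p^2*v - 14*p^2 - 30*p*v^2 + 70*p*v - 84*v^2 = (p - 2*v)*(p - 3*v)*(p + 2)*(p - 7);  p^3 - 2*p^2*v - 5*p^2 + 10*p*v - 14*p + 28*v = (p - 2*v)*(p + 2)*(p - 7)
Cancel the common factors (p - 7), (p - 2*v), (p + 2).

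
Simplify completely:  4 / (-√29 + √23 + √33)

(-108*√29 + 76*√33 + 156*√23 + 8*√22011)/2307

Group as (√23 + √33) - √29; multiply by (√23 + √33) + √29, then rationalise the remaining surd.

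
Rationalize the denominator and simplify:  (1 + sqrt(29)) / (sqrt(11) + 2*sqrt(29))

Multiply numerator and denominator by -sqrt(11) + 2*sqrt(29).
Denominator becomes 105; numerator becomes -sqrt(319) - sqrt(11) + 2*sqrt(29) + 58.

(-sqrt(319) - sqrt(11) + 2*sqrt(29) + 58)/105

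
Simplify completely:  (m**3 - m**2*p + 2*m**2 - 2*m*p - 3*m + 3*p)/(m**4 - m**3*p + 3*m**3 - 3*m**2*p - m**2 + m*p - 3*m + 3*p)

1/(m + 1)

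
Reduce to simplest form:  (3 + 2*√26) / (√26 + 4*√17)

(-52 - 3*√26 + 12*√17 + 8*√442)/246

Multiply numerator and denominator by -4*√17 + √26.
Denominator becomes -246; numerator becomes -8*√442 - 12*√17 + 3*√26 + 52.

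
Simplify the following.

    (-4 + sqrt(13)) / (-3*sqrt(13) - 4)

(-55 + 16*sqrt(13))/101

Multiply numerator and denominator by -4 + 3*sqrt(13).
Denominator becomes -101; numerator becomes -16*sqrt(13) + 55.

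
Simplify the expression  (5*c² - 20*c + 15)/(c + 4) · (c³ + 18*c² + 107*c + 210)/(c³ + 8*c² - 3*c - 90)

(5*c² + 30*c - 35)/(c + 4)

Factor: 5*c² - 20*c + 15 = 5·(c - 3)·(c - 1);  c³ + 18*c² + 107*c + 210 = (c + 7)·(c + 5)·(c + 6);  c³ + 8*c² - 3*c - 90 = (c + 5)·(c + 6)·(c - 3)
Cancel the common factors (c + 6), (c + 5), (c - 3).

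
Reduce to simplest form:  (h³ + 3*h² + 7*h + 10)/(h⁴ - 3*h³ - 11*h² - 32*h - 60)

Factor: h³ + 3*h² + 7*h + 10 = (h² + h + 5)·(h + 2);  h⁴ - 3*h³ - 11*h² - 32*h - 60 = (h² + h + 5)·(h - 6)·(h + 2)
Cancel the common factors (h² + h + 5), (h + 2).

1/(h - 6)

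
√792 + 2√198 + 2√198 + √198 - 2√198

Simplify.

√792 = 6*√22; 2√198 = 6*√22; 2√198 = 6*√22; √198 = 3*√22; 2√198 = 6*√22
Combine: (6 + 6 + 6 + 3 - 6)·√22 = 15*√22

15*√22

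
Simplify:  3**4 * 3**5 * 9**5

3**4 = 3**4; 3**5 = 3**5; 9**5 = 3**10
Combine exponents: 3**19

3**19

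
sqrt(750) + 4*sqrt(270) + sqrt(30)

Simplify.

sqrt(750) = 5*sqrt(30); 4*sqrt(270) = 12*sqrt(30); sqrt(30) = sqrt(30)
Combine: (5 + 12 + 1)·sqrt(30) = 18*sqrt(30)

18*sqrt(30)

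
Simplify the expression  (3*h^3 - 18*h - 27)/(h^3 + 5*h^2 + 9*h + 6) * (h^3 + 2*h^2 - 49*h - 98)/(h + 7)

3*h^2 - 30*h + 63

Factor: 3*h^3 - 18*h - 27 = 3*(h - 3)*(h^2 + 3*h + 3);  h^3 + 5*h^2 + 9*h + 6 = (h + 2)*(h^2 + 3*h + 3);  h^3 + 2*h^2 - 49*h - 98 = (h + 7)*(h + 2)*(h - 7)
Cancel the common factors (h^2 + 3*h + 3), (h + 2), (h + 7).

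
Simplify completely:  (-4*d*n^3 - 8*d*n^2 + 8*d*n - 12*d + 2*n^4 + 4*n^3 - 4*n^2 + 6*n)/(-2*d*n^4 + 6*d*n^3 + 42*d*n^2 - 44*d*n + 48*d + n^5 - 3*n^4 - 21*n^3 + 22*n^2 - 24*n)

Factor: -4*d*n^3 - 8*d*n^2 + 8*d*n - 12*d + 2*n^4 + 4*n^3 - 4*n^2 + 6*n = 2*(-2*d + n)*(n^2 - n + 1)*(n + 3);  -2*d*n^4 + 6*d*n^3 + 42*d*n^2 - 44*d*n + 48*d + n^5 - 3*n^4 - 21*n^3 + 22*n^2 - 24*n = (n - 6)*(-2*d + n)*(n^2 - n + 1)*(n + 4)
Cancel the common factors (n^2 - n + 1), (-2*d + n).

(2*n + 6)/(n^2 - 2*n - 24)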